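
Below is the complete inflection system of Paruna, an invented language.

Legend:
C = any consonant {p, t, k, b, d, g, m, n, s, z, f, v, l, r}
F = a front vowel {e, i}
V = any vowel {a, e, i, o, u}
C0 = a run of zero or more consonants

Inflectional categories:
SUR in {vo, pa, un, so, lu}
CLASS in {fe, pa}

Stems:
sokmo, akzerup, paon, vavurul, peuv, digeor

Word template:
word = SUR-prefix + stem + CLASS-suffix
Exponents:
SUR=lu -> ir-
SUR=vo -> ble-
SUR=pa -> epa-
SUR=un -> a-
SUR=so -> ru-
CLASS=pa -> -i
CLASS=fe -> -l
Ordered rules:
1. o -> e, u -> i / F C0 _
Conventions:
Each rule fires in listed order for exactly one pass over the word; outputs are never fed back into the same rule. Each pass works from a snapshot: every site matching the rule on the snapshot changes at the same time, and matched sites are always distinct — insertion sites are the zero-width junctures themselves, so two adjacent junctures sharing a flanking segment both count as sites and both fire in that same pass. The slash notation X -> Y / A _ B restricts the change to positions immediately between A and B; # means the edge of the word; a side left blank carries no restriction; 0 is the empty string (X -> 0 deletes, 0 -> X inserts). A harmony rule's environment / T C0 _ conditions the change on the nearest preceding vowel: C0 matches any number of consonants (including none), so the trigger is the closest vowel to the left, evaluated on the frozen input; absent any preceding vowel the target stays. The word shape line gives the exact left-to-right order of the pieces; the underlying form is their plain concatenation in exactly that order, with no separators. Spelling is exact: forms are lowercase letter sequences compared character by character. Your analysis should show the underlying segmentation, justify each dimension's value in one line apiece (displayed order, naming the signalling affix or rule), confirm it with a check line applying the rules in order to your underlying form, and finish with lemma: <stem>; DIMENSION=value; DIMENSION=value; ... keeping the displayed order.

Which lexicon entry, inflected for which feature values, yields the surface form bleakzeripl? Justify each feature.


underlying: ble-akzerup-l
SUR=vo - signalled by the affix ble-
CLASS=fe - signalled by the affix -l
check: bleakzerupl -> bleakzeripl
lemma: akzerup; SUR=vo; CLASS=fe


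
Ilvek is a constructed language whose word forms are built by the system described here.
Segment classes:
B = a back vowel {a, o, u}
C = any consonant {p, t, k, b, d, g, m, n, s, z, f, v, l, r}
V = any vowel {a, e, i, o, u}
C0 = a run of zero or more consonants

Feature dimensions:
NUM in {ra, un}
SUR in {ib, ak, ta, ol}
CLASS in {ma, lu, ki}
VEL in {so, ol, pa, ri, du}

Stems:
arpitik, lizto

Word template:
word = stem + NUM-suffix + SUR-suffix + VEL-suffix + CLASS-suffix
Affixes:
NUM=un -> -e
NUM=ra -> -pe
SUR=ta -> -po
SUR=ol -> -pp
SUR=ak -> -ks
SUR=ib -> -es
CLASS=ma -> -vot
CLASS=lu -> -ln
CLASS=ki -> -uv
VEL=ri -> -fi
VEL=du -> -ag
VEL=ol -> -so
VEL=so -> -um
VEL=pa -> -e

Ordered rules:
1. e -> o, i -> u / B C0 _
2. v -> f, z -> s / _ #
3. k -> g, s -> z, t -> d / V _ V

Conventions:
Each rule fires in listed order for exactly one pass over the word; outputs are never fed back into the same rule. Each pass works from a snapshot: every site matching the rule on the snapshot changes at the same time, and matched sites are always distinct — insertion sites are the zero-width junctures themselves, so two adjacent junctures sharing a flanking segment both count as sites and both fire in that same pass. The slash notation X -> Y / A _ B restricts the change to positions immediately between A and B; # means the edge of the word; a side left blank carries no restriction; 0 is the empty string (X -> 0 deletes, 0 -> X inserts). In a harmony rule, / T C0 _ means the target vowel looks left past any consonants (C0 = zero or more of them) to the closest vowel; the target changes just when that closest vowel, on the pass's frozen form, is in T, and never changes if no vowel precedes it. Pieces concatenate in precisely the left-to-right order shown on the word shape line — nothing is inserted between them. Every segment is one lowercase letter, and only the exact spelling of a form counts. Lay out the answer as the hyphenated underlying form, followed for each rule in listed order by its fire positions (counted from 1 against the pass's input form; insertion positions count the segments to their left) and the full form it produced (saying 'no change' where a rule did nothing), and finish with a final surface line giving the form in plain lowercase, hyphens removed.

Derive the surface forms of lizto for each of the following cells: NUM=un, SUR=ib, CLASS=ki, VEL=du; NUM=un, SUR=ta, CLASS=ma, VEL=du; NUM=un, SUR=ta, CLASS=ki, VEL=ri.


cell NUM=un, SUR=ib, CLASS=ki, VEL=du:
underlying: lizto-e-es-ag-uv
1. e -> o, i -> u / B C0 _: fires at position(s) 6: liztooesaguv
2. v -> f, z -> s / _ #: fires at position(s) 12: liztooesaguf
3. k -> g, s -> z, t -> d / V _ V: fires at position(s) 8: liztooezaguf
surface: liztooezaguf

cell NUM=un, SUR=ta, CLASS=ma, VEL=du:
underlying: lizto-e-po-ag-vot
1. e -> o, i -> u / B C0 _: fires at position(s) 6: liztoopoagvot
2. v -> f, z -> s / _ #: no change
3. k -> g, s -> z, t -> d / V _ V: no change
surface: liztoopoagvot

cell NUM=un, SUR=ta, CLASS=ki, VEL=ri:
underlying: lizto-e-po-fi-uv
1. e -> o, i -> u / B C0 _: fires at position(s) 6, 10: liztoopofuuv
2. v -> f, z -> s / _ #: fires at position(s) 12: liztoopofuuf
3. k -> g, s -> z, t -> d / V _ V: no change
surface: liztoopofuuf


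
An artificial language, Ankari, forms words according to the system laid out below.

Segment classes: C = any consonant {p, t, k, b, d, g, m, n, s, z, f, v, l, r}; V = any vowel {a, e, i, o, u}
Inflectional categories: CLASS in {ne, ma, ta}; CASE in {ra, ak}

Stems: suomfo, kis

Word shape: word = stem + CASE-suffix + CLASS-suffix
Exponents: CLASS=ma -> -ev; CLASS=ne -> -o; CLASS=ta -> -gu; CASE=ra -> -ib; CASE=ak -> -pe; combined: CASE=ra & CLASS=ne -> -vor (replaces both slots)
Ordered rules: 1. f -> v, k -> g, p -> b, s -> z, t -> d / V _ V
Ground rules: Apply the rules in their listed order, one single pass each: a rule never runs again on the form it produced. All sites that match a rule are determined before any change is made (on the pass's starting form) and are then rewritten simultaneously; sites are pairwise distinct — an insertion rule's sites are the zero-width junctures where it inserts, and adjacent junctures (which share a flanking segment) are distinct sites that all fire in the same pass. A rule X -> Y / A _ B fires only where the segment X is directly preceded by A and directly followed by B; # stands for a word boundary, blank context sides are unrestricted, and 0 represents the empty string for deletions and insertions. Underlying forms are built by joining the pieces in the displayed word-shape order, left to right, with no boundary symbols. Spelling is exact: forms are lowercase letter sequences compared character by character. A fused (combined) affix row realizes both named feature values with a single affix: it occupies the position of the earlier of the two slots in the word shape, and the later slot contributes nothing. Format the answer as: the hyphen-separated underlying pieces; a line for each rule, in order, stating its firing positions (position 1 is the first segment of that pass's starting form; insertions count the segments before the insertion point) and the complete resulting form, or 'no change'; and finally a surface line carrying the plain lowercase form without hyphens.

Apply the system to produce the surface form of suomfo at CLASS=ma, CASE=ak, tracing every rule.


underlying: suomfo-pe-ev
1. f -> v, k -> g, p -> b, s -> z, t -> d / V _ V: fires at position(s) 7: suomfobeev
surface: suomfobeev


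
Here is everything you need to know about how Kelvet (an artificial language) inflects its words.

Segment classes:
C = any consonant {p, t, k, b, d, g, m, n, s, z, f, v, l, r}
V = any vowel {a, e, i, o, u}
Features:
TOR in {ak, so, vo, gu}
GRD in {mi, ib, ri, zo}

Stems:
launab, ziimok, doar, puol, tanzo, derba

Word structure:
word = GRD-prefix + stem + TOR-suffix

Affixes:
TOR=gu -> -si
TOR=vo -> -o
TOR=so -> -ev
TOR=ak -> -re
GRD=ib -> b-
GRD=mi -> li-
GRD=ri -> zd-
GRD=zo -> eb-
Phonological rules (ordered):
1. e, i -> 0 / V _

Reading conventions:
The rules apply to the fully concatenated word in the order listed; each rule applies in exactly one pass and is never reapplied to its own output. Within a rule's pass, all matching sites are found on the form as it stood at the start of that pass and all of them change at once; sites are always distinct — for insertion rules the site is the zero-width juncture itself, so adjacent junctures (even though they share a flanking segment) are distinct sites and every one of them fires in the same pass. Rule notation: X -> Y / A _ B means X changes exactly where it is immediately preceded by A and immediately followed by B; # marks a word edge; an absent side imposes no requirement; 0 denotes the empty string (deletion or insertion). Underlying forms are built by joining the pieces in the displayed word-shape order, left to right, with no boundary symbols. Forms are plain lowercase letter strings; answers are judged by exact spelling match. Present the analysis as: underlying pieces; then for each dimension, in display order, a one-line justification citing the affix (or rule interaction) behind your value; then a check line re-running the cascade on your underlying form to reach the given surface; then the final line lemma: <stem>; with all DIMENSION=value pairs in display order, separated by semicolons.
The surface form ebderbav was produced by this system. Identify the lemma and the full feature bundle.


underlying: eb-derba-ev
TOR=so - signalled by the affix -ev
GRD=zo - signalled by the affix eb-
check: ebderbaev -> ebderbav
lemma: derba; TOR=so; GRD=zo


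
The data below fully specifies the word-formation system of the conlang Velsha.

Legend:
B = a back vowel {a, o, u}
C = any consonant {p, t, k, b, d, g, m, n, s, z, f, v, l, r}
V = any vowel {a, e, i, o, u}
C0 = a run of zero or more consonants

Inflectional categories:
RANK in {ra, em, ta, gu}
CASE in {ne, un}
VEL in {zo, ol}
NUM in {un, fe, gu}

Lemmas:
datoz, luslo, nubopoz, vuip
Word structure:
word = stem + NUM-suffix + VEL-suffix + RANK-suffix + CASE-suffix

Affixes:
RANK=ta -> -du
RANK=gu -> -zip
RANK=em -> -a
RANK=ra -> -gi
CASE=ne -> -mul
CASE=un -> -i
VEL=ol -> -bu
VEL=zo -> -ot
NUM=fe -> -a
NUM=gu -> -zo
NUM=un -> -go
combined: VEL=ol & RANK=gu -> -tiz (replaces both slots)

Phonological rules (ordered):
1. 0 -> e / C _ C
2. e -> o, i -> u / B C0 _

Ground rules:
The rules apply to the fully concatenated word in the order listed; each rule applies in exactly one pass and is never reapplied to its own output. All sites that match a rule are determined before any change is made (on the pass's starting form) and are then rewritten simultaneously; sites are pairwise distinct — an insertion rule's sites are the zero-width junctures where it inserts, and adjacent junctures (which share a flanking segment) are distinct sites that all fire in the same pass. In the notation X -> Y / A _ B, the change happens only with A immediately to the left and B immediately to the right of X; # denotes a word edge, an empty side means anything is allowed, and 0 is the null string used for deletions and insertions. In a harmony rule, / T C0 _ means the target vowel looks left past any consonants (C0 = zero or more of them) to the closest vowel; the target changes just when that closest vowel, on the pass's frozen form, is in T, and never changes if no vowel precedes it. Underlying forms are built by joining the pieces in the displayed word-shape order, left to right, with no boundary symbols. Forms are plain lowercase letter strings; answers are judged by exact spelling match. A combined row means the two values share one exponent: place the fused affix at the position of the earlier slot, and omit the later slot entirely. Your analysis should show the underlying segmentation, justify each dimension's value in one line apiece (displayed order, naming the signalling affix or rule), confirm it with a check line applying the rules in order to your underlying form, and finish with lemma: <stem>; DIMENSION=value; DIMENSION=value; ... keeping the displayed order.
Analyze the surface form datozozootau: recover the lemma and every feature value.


underlying: datoz-zo-ot-a-i
RANK=em - signalled by the affix -a
CASE=un - signalled by the affix -i
VEL=zo - signalled by the affix -ot
NUM=gu - signalled by the affix -zo
check: datozzootai -> datozezootai -> datozozootau
lemma: datoz; RANK=em; CASE=un; VEL=zo; NUM=gu


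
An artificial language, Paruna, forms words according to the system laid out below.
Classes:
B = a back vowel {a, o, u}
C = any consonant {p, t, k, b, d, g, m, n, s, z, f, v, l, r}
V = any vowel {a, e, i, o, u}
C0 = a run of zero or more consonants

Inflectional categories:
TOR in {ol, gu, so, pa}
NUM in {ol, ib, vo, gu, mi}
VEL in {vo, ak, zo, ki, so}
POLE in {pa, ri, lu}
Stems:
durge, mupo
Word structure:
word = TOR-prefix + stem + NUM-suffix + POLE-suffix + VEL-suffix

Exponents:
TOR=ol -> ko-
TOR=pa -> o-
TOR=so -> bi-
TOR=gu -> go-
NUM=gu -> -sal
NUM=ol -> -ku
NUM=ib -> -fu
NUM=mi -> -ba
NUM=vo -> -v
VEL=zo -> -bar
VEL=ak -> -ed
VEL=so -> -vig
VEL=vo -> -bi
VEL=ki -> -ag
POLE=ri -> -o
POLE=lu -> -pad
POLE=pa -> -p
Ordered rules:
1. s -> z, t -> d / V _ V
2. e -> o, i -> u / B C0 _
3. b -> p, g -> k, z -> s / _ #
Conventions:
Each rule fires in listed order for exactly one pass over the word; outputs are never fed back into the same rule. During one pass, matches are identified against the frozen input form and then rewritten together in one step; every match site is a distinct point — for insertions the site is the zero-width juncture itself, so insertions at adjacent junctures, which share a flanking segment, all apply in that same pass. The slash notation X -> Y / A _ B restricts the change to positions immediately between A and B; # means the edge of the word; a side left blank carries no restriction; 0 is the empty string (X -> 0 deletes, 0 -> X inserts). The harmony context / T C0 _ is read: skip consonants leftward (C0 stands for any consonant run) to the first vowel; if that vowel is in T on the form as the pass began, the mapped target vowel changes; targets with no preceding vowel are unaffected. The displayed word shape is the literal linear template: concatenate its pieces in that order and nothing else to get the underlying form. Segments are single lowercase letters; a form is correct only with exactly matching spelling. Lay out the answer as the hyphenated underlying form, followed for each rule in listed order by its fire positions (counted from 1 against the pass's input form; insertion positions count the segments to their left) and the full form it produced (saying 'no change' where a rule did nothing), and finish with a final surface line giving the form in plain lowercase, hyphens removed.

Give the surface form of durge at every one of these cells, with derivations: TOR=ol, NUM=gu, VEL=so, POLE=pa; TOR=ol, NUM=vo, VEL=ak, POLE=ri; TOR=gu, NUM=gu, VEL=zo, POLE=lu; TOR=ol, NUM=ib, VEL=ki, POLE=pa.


cell TOR=ol, NUM=gu, VEL=so, POLE=pa:
underlying: ko-durge-sal-p-vig
1. s -> z, t -> d / V _ V: fires at position(s) 8: kodurgezalpvig
2. e -> o, i -> u / B C0 _: fires at position(s) 7, 13: kodurgozalpvug
3. b -> p, g -> k, z -> s / _ #: fires at position(s) 14: kodurgozalpvuk
surface: kodurgozalpvuk

cell TOR=ol, NUM=vo, VEL=ak, POLE=ri:
underlying: ko-durge-v-o-ed
1. s -> z, t -> d / V _ V: no change
2. e -> o, i -> u / B C0 _: fires at position(s) 7, 10: kodurgovood
3. b -> p, g -> k, z -> s / _ #: no change
surface: kodurgovood

cell TOR=gu, NUM=gu, VEL=zo, POLE=lu:
underlying: go-durge-sal-pad-bar
1. s -> z, t -> d / V _ V: fires at position(s) 8: godurgezalpadbar
2. e -> o, i -> u / B C0 _: fires at position(s) 7: godurgozalpadbar
3. b -> p, g -> k, z -> s / _ #: no change
surface: godurgozalpadbar

cell TOR=ol, NUM=ib, VEL=ki, POLE=pa:
underlying: ko-durge-fu-p-ag
1. s -> z, t -> d / V _ V: no change
2. e -> o, i -> u / B C0 _: fires at position(s) 7: kodurgofupag
3. b -> p, g -> k, z -> s / _ #: fires at position(s) 12: kodurgofupak
surface: kodurgofupak


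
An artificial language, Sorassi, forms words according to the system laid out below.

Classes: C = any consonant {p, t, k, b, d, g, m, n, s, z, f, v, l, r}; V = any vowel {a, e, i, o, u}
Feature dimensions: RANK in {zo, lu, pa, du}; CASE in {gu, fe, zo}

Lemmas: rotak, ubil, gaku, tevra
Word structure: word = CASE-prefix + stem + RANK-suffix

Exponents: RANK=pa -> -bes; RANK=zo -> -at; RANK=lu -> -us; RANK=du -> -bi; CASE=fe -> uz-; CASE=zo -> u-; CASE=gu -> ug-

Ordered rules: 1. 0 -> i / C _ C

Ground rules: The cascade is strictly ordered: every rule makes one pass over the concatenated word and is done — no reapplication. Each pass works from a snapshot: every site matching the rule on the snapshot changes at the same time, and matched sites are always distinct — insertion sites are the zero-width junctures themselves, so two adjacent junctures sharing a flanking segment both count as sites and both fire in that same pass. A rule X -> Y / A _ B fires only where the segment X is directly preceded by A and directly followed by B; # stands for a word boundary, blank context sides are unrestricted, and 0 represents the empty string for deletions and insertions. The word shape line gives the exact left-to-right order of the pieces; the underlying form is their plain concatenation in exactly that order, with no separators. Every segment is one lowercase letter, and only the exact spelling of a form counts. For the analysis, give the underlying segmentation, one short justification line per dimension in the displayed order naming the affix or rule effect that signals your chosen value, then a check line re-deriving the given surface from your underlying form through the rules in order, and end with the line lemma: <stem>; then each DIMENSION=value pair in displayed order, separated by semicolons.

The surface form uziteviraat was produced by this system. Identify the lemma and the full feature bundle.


underlying: uz-tevra-at
RANK=zo - signalled by the affix -at
CASE=fe - signalled by the affix uz-
check: uztevraat -> uziteviraat
lemma: tevra; RANK=zo; CASE=fe


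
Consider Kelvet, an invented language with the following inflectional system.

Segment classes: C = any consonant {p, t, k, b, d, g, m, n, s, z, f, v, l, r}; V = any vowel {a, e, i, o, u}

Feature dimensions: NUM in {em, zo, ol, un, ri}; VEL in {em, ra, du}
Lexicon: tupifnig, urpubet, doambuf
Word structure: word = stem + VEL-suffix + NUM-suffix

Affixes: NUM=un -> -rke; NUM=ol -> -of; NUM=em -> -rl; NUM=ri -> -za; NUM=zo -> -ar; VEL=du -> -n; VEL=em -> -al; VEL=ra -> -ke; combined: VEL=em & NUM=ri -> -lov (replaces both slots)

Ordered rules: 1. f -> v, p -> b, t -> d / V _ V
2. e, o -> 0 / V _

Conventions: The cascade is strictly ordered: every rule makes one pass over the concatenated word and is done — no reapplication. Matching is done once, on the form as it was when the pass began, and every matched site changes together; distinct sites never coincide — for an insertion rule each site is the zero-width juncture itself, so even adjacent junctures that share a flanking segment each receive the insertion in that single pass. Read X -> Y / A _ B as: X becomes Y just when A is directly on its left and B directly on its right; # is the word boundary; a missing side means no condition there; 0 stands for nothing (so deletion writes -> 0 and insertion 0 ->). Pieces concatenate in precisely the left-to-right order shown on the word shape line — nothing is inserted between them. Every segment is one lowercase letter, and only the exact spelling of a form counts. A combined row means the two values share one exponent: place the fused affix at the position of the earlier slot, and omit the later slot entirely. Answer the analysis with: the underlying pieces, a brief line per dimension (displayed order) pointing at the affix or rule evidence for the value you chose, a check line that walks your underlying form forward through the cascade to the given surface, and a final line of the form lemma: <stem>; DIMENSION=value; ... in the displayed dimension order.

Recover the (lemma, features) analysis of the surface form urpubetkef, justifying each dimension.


underlying: urpubet-ke-of
NUM=ol - signalled by the affix -of
VEL=ra - signalled by the affix -ke
check: urpubetkeof -> urpubetkeof -> urpubetkef
lemma: urpubet; NUM=ol; VEL=ra


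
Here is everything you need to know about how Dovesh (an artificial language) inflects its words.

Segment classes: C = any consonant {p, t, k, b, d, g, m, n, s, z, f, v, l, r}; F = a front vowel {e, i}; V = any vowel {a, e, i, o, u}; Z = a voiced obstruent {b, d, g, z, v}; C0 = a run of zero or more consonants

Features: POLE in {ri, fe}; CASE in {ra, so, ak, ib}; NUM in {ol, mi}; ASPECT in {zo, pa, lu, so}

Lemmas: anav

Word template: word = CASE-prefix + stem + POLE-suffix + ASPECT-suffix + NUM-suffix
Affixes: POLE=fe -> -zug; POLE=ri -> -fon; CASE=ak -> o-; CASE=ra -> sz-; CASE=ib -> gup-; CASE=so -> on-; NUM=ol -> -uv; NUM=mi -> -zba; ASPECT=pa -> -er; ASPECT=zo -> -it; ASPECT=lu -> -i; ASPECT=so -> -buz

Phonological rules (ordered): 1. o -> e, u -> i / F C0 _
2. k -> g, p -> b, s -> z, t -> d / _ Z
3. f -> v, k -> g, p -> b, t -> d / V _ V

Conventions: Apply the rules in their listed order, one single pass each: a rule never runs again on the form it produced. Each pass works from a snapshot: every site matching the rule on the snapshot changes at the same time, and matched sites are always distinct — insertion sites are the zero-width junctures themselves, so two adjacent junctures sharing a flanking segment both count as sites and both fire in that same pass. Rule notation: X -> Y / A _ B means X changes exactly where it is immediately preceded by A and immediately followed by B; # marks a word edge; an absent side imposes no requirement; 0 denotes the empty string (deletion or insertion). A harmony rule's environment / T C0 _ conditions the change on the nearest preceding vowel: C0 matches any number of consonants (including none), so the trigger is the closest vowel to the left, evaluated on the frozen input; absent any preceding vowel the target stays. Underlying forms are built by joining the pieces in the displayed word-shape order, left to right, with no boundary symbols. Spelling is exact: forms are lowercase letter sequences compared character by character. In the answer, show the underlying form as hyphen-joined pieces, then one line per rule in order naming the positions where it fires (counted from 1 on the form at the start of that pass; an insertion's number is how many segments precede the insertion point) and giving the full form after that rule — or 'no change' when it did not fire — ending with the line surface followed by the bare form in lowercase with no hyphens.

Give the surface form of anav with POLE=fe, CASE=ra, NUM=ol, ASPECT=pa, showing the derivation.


underlying: sz-anav-zug-er-uv
1. o -> e, u -> i / F C0 _: fires at position(s) 12: szanavzugeriv
2. k -> g, p -> b, s -> z, t -> d / _ Z: fires at position(s) 1: zzanavzugeriv
3. f -> v, k -> g, p -> b, t -> d / V _ V: no change
surface: zzanavzugeriv


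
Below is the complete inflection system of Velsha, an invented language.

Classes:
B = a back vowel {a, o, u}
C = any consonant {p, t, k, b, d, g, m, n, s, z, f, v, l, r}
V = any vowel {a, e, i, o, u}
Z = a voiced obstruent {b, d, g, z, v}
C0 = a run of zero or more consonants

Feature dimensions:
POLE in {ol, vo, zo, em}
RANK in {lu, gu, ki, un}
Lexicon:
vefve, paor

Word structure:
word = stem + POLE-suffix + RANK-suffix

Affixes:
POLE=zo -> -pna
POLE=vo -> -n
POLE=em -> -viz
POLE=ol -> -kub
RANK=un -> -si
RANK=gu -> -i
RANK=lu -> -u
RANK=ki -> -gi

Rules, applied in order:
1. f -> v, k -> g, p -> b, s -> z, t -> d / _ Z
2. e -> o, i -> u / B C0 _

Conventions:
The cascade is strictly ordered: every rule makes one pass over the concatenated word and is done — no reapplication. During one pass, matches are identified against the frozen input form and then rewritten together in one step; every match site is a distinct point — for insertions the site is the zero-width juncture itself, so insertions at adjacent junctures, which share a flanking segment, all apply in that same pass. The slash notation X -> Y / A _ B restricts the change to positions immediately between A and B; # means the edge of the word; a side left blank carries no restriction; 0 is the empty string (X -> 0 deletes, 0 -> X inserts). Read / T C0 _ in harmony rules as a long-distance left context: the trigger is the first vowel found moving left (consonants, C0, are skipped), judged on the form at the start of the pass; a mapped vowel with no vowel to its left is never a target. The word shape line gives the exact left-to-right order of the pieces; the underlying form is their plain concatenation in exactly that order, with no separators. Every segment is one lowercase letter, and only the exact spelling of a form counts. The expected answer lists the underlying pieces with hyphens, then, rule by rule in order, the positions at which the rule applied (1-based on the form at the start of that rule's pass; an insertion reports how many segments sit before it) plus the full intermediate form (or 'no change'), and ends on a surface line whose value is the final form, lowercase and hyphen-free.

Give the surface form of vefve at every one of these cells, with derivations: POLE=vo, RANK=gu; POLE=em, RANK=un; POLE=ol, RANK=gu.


cell POLE=vo, RANK=gu:
underlying: vefve-n-i
1. f -> v, k -> g, p -> b, s -> z, t -> d / _ Z: fires at position(s) 3: vevveni
2. e -> o, i -> u / B C0 _: no change
surface: vevveni

cell POLE=em, RANK=un:
underlying: vefve-viz-si
1. f -> v, k -> g, p -> b, s -> z, t -> d / _ Z: fires at position(s) 3: vevvevizsi
2. e -> o, i -> u / B C0 _: no change
surface: vevvevizsi

cell POLE=ol, RANK=gu:
underlying: vefve-kub-i
1. f -> v, k -> g, p -> b, s -> z, t -> d / _ Z: fires at position(s) 3: vevvekubi
2. e -> o, i -> u / B C0 _: fires at position(s) 9: vevvekubu
surface: vevvekubu


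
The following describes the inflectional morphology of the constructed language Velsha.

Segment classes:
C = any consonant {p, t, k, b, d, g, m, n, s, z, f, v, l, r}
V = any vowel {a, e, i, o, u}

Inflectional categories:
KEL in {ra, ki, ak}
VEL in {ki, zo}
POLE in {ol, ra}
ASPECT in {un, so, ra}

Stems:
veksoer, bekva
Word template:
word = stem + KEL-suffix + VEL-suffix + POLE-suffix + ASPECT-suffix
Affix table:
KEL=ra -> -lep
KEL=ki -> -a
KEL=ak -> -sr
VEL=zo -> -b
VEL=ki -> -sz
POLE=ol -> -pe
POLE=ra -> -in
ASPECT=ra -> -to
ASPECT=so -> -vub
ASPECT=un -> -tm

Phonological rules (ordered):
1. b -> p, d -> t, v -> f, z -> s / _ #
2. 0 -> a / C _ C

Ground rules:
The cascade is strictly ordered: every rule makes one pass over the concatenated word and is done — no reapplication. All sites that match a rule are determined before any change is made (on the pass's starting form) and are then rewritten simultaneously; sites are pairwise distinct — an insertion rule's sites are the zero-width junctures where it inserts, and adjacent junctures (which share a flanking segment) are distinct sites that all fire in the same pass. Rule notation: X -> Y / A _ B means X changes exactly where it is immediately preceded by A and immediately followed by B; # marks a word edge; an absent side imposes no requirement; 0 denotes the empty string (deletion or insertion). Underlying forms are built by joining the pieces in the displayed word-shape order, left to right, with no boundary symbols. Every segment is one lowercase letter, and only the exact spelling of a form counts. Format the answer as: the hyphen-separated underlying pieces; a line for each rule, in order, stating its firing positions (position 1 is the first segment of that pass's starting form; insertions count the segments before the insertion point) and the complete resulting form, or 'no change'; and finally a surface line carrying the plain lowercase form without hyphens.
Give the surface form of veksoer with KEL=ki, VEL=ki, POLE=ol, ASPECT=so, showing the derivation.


underlying: veksoer-a-sz-pe-vub
1. b -> p, d -> t, v -> f, z -> s / _ #: fires at position(s) 15: veksoeraszpevup
2. 0 -> a / C _ C: inserts after position(s) 3, 9, 10: vekasoerasazapevup
surface: vekasoerasazapevup


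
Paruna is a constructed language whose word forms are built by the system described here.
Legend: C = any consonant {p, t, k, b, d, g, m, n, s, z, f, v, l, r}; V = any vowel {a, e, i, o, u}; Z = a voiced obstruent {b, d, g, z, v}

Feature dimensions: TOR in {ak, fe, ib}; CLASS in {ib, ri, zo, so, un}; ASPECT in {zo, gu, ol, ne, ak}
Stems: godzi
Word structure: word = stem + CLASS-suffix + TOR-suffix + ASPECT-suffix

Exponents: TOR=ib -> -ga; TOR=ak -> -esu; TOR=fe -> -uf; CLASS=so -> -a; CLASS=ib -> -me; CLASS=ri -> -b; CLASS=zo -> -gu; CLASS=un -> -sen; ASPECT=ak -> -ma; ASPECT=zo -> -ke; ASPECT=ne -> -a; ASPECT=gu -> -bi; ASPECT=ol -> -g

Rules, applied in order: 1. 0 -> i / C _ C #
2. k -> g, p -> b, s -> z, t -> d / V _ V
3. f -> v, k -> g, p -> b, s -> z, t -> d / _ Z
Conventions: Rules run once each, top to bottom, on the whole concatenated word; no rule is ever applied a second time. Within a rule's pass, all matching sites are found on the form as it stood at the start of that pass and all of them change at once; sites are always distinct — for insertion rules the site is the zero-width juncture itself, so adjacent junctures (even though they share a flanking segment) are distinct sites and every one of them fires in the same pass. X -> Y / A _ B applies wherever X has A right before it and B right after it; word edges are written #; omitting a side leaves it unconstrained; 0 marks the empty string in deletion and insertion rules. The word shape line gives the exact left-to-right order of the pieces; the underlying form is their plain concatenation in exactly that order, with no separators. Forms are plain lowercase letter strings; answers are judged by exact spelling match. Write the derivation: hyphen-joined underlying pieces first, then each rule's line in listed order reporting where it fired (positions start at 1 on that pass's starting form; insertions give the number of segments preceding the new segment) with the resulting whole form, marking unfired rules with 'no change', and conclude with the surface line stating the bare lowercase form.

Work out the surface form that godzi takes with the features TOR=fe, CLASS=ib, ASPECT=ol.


underlying: godzi-me-uf-g
1. 0 -> i / C _ C #: inserts after position(s) 9: godzimeufig
2. k -> g, p -> b, s -> z, t -> d / V _ V: no change
3. f -> v, k -> g, p -> b, s -> z, t -> d / _ Z: no change
surface: godzimeufig


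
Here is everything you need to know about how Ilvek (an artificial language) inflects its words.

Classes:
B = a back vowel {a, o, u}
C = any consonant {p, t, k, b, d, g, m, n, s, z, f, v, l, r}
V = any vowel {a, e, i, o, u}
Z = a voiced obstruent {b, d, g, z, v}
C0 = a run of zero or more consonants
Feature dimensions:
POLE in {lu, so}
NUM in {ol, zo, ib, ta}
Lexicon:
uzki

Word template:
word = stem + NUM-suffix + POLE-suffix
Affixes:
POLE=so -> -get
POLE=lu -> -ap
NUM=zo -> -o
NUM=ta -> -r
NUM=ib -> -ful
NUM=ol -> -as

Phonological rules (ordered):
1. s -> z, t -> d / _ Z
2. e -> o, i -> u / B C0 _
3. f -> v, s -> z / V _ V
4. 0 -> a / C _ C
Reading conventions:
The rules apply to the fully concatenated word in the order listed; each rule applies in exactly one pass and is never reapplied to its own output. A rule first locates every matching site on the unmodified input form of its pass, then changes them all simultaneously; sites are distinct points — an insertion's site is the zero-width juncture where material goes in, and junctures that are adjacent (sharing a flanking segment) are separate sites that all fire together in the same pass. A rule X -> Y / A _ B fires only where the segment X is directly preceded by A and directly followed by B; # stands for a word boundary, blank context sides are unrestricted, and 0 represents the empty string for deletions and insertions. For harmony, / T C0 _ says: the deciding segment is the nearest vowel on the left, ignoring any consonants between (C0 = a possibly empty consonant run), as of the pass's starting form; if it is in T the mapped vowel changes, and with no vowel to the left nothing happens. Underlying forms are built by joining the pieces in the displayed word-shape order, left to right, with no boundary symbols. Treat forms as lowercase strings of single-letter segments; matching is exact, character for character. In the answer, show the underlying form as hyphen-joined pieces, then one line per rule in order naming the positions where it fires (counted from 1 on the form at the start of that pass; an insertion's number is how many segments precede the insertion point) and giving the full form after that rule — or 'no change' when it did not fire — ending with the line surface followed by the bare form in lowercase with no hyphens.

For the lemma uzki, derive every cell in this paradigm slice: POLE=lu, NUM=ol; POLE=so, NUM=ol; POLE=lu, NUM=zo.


cell POLE=lu, NUM=ol:
underlying: uzki-as-ap
1. s -> z, t -> d / _ Z: no change
2. e -> o, i -> u / B C0 _: fires at position(s) 4: uzkuasap
3. f -> v, s -> z / V _ V: fires at position(s) 6: uzkuazap
4. 0 -> a / C _ C: inserts after position(s) 2: uzakuazap
surface: uzakuazap

cell POLE=so, NUM=ol:
underlying: uzki-as-get
1. s -> z, t -> d / _ Z: fires at position(s) 6: uzkiazget
2. e -> o, i -> u / B C0 _: fires at position(s) 4, 8: uzkuazgot
3. f -> v, s -> z / V _ V: no change
4. 0 -> a / C _ C: inserts after position(s) 2, 6: uzakuazagot
surface: uzakuazagot

cell POLE=lu, NUM=zo:
underlying: uzki-o-ap
1. s -> z, t -> d / _ Z: no change
2. e -> o, i -> u / B C0 _: fires at position(s) 4: uzkuoap
3. f -> v, s -> z / V _ V: no change
4. 0 -> a / C _ C: inserts after position(s) 2: uzakuoap
surface: uzakuoap


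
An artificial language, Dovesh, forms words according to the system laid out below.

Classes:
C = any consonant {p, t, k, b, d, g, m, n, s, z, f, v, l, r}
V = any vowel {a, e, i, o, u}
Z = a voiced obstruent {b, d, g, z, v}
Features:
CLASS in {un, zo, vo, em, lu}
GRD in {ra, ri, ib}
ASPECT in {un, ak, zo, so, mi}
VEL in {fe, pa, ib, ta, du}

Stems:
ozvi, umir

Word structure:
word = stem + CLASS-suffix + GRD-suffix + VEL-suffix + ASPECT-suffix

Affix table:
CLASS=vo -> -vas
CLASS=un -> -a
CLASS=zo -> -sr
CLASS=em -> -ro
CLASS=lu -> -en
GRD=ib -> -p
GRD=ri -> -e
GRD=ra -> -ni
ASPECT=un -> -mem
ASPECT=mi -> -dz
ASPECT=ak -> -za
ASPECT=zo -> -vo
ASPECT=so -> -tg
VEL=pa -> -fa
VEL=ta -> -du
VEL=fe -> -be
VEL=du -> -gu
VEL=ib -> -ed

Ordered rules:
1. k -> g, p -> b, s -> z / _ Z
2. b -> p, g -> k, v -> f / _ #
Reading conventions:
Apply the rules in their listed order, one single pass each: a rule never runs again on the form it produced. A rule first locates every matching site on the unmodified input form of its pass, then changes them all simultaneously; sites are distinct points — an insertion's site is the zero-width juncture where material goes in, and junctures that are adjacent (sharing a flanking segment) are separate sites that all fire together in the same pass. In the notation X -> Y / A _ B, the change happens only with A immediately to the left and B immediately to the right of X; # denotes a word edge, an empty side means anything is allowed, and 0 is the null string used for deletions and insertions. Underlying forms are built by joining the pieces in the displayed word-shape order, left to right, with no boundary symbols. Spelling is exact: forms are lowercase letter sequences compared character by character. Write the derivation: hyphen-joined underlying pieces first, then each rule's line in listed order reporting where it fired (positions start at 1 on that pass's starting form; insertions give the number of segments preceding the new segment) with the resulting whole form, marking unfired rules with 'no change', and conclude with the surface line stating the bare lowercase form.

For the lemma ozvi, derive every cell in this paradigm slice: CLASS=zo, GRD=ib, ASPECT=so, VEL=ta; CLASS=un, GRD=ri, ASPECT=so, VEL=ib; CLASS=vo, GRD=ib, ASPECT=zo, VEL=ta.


cell CLASS=zo, GRD=ib, ASPECT=so, VEL=ta:
underlying: ozvi-sr-p-du-tg
1. k -> g, p -> b, s -> z / _ Z: fires at position(s) 7: ozvisrbdutg
2. b -> p, g -> k, v -> f / _ #: fires at position(s) 11: ozvisrbdutk
surface: ozvisrbdutk

cell CLASS=un, GRD=ri, ASPECT=so, VEL=ib:
underlying: ozvi-a-e-ed-tg
1. k -> g, p -> b, s -> z / _ Z: no change
2. b -> p, g -> k, v -> f / _ #: fires at position(s) 10: ozviaeedtk
surface: ozviaeedtk

cell CLASS=vo, GRD=ib, ASPECT=zo, VEL=ta:
underlying: ozvi-vas-p-du-vo
1. k -> g, p -> b, s -> z / _ Z: fires at position(s) 8: ozvivasbduvo
2. b -> p, g -> k, v -> f / _ #: no change
surface: ozvivasbduvo


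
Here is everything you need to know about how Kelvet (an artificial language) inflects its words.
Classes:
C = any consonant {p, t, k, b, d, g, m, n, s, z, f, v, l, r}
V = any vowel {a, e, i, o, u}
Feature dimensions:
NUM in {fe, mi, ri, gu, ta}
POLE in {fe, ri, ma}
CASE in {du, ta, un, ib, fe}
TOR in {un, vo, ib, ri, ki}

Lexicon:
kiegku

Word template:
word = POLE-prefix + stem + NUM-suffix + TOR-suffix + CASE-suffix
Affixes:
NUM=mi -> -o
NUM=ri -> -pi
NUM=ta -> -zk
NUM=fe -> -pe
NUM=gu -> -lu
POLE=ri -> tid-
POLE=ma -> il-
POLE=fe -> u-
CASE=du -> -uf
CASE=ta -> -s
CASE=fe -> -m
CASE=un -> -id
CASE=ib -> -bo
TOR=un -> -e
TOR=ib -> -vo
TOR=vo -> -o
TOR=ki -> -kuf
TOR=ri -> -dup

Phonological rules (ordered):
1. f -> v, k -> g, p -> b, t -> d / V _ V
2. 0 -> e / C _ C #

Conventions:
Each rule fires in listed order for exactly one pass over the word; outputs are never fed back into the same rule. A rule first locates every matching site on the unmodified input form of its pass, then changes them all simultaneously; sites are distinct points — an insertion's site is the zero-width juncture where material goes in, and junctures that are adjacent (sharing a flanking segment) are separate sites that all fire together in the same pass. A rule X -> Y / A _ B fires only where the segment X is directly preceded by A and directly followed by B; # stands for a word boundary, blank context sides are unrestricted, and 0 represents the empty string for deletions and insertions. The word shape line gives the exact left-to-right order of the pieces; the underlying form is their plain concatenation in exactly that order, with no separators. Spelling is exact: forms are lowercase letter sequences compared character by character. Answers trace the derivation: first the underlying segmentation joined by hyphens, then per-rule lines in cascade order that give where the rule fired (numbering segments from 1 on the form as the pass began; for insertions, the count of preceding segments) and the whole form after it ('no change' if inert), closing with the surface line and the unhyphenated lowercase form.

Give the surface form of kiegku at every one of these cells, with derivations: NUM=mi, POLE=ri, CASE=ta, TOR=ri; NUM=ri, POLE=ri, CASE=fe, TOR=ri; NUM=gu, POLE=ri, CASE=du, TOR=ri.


cell NUM=mi, POLE=ri, CASE=ta, TOR=ri:
underlying: tid-kiegku-o-dup-s
1. f -> v, k -> g, p -> b, t -> d / V _ V: no change
2. 0 -> e / C _ C #: inserts after position(s) 13: tidkiegkuodupes
surface: tidkiegkuodupes

cell NUM=ri, POLE=ri, CASE=fe, TOR=ri:
underlying: tid-kiegku-pi-dup-m
1. f -> v, k -> g, p -> b, t -> d / V _ V: fires at position(s) 10: tidkiegkubidupm
2. 0 -> e / C _ C #: inserts after position(s) 14: tidkiegkubidupem
surface: tidkiegkubidupem

cell NUM=gu, POLE=ri, CASE=du, TOR=ri:
underlying: tid-kiegku-lu-dup-uf
1. f -> v, k -> g, p -> b, t -> d / V _ V: fires at position(s) 14: tidkiegkuludubuf
2. 0 -> e / C _ C #: no change
surface: tidkiegkuludubuf


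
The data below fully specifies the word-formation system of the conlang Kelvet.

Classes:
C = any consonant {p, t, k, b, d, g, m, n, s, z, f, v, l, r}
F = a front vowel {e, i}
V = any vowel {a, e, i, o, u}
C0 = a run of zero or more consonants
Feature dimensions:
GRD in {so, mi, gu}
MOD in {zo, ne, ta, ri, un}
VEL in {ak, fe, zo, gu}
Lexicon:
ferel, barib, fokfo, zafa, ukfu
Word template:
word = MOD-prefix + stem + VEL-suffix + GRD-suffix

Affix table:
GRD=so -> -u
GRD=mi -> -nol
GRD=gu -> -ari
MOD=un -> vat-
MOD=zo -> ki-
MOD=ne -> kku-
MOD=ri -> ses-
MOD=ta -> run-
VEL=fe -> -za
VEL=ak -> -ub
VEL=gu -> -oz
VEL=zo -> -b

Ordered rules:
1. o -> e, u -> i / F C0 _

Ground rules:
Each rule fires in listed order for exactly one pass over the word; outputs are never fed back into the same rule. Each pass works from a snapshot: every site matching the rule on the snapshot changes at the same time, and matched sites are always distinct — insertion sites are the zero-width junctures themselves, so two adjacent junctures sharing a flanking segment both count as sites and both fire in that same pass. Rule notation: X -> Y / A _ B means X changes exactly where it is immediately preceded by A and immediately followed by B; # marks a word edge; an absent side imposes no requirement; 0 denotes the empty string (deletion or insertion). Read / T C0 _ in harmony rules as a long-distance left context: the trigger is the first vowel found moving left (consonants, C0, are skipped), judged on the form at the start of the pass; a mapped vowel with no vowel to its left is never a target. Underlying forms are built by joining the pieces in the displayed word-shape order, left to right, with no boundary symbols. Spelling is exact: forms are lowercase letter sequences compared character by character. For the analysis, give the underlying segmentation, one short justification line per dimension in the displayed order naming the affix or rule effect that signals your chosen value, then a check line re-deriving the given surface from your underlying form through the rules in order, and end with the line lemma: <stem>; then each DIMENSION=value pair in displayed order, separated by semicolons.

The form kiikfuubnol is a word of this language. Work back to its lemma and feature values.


underlying: ki-ukfu-ub-nol
GRD=mi - signalled by the affix -nol
MOD=zo - signalled by the affix ki-
VEL=ak - signalled by the affix -ub
check: kiukfuubnol -> kiikfuubnol
lemma: ukfu; GRD=mi; MOD=zo; VEL=ak
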